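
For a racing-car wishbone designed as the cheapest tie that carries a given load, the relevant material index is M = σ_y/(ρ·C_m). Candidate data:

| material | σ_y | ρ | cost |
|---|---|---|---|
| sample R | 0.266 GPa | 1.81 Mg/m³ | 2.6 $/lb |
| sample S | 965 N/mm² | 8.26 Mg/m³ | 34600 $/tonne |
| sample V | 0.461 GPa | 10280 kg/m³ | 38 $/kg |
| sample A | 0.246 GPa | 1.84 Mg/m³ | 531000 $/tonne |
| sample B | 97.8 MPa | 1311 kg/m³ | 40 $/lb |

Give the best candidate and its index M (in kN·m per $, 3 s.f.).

Convert each candidate to consistent units, then evaluate M:
  sample R: σ_y = 266.0 MPa, ρ = 1810 kg/m³, cost = 5.732 $/kg
  sample S: σ_y = 965.0 MPa, ρ = 8260 kg/m³, cost = 34.60 $/kg
  sample V: σ_y = 461.0 MPa, ρ = 10280 kg/m³, cost = 38.00 $/kg
  sample A: σ_y = 246.0 MPa, ρ = 1840 kg/m³, cost = 531.0 $/kg
  sample B: σ_y = 97.80 MPa, ρ = 1311 kg/m³, cost = 88.18 $/kg
  sample R: M = 25.6 kN·m per $
  sample S: M = 3.38 kN·m per $
  sample V: M = 1.18 kN·m per $
  sample B: M = 0.846 kN·m per $
  sample A: M = 0.252 kN·m per $
Sample R ranks first.

sample R, M = 25.6 kN·m per $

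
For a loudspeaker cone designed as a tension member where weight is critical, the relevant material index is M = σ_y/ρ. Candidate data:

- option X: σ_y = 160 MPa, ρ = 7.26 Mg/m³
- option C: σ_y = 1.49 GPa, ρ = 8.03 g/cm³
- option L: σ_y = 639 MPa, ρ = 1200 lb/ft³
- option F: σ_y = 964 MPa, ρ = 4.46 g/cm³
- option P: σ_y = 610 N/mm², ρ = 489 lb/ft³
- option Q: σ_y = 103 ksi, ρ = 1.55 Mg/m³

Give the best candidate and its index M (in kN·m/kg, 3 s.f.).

option Q, M = 458 kN·m/kg

After converting to SI:
  option X: σ_y = 160.0 MPa, ρ = 7260 kg/m³
  option C: σ_y = 1490 MPa, ρ = 8030 kg/m³
  option L: σ_y = 639.0 MPa, ρ = 19220 kg/m³
  option F: σ_y = 964.0 MPa, ρ = 4460 kg/m³
  option P: σ_y = 610.0 MPa, ρ = 7833 kg/m³
  option Q: σ_y = 710.2 MPa, ρ = 1550 kg/m³
  option Q: M = 458 kN·m/kg
  option F: M = 216 kN·m/kg
  option C: M = 186 kN·m/kg
  option P: M = 77.9 kN·m/kg
  option L: M = 33.2 kN·m/kg
  option X: M = 22.0 kN·m/kg
The maximum is for option Q.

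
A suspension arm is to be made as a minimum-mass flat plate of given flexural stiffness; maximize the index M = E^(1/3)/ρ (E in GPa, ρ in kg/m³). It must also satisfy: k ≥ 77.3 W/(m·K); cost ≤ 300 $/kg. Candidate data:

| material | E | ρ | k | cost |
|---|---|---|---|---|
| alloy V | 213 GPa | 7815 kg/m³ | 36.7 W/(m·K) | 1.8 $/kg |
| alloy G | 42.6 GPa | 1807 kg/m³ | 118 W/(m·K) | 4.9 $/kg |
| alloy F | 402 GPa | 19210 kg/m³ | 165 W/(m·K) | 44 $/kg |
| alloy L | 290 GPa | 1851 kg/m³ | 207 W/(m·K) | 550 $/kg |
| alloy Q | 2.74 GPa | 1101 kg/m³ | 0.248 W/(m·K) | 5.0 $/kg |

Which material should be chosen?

Screen on constraints: k ≥ 77.3 W/(m·K); cost ≤ 300 $/kg. Survivors: alloy G, alloy F.
Per-candidate index values:
  alloy G: M = 1.93×10⁻³
  alloy F: M = 0.384×10⁻³
Highest index: alloy G.

alloy G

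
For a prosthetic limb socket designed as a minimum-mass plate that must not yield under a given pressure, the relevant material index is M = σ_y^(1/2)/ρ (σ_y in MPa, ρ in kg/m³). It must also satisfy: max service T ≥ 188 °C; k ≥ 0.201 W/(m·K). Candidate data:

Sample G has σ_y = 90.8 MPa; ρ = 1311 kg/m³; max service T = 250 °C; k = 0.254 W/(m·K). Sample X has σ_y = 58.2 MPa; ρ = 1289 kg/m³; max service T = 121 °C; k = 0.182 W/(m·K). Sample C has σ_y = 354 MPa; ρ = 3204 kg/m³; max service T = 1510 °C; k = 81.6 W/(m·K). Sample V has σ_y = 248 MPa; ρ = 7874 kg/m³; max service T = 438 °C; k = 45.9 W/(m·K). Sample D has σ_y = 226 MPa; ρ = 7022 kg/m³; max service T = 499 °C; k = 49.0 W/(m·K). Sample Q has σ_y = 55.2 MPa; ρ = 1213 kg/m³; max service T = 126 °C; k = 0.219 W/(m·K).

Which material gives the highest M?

Screen on constraints: max service T ≥ 188 °C; k ≥ 0.201 W/(m·K). Survivors: sample G, sample C, sample V, sample D.
Evaluate M for each candidate:
  sample G: M = 7.27×10⁻³
  sample C: M = 5.87×10⁻³
  sample D: M = 2.14×10⁻³
  sample V: M = 2.00×10⁻³
Sample G ranks first.

sample G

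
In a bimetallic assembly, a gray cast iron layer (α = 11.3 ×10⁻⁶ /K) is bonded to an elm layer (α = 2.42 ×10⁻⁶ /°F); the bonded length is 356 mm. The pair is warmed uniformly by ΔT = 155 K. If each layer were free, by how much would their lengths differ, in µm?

elm: α = 2.42×10⁻⁶/°F × 9/5 = 4.36×10⁻⁶/K.
Δα = |11.3 − 4.36|×10⁻⁶/K = 6.94×10⁻⁶/K.
ΔL_mismatch = Δα·L·ΔT = 6.94×10⁻⁶ × 356.0 mm × 155.0 K = 383 µm.

383 µm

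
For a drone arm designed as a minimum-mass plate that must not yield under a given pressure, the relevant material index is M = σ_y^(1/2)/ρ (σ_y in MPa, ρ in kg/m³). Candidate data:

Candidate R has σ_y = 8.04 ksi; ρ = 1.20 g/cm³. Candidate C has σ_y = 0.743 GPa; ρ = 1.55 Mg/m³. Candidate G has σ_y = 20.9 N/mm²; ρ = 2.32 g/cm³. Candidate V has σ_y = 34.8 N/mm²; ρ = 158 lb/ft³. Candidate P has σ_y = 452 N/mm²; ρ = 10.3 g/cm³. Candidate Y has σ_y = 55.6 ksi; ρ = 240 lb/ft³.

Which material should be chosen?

After converting to SI:
  candidate R: σ_y = 55.43 MPa, ρ = 1200 kg/m³
  candidate C: σ_y = 743.0 MPa, ρ = 1550 kg/m³
  candidate G: σ_y = 20.90 MPa, ρ = 2320 kg/m³
  candidate V: σ_y = 34.80 MPa, ρ = 2531 kg/m³
  candidate P: σ_y = 452.0 MPa, ρ = 10300 kg/m³
  candidate Y: σ_y = 383.3 MPa, ρ = 3844 kg/m³
  candidate C: M = 17.6×10⁻³
  candidate R: M = 6.20×10⁻³
  candidate Y: M = 5.09×10⁻³
  candidate V: M = 2.33×10⁻³
  candidate P: M = 2.06×10⁻³
  candidate G: M = 1.97×10⁻³
Highest index: candidate C.

candidate C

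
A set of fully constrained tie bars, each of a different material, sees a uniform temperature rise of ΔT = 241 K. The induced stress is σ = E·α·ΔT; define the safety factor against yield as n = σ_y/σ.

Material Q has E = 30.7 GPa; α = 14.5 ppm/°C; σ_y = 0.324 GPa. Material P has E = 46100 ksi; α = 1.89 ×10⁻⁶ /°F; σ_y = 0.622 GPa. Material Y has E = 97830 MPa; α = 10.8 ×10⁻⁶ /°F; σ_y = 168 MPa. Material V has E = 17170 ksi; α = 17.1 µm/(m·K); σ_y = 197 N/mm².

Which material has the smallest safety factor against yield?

Per material, after unit conversion:
  material Q: E = 30.70, α = 14.5, σ_y = 324.0 → σ = 107 MPa, n = 3.02
  material P: E = 317.8, α = 3.40, σ_y = 622.0 → σ = 261 MPa, n = 2.39
  material Y: E = 97.83, α = 19.4, σ_y = 168.0 → σ = 458 MPa, n = 0.367
  material V: E = 118.4, α = 17.1, σ_y = 197.0 → σ = 488 MPa, n = 0.404
Material Y has the lowest safety factor, n = 0.367.

material Y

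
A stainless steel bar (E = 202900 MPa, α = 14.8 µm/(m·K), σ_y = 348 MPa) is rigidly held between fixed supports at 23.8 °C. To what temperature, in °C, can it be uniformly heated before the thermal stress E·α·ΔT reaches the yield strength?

E = 202900 MPa = 202.9 GPa.
E·α·ΔT = 348.0 MPa ⇒ ΔT = 348.0 / (202.9×10³ × 14.8×10⁻⁶) = 115.9 K.
T = 23.8 + 115.9 = 139.7 °C.

140 °C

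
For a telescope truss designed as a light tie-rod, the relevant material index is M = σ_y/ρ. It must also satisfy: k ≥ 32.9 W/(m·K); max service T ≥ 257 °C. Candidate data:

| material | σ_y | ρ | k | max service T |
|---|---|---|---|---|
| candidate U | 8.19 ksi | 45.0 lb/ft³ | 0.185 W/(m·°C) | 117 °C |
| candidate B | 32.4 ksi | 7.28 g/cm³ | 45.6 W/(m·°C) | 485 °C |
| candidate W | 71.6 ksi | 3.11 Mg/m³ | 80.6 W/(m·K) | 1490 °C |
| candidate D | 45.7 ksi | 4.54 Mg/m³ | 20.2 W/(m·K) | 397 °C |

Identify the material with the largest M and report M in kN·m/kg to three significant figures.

Screen on constraints: k ≥ 32.9 W/(m·K); max service T ≥ 257 °C. Survivors: candidate B, candidate W.
After converting to SI:
  candidate B: σ_y = 223.4 MPa, ρ = 7280 kg/m³
  candidate W: σ_y = 493.7 MPa, ρ = 3110 kg/m³
  candidate W: M = 159 kN·m/kg
  candidate B: M = 30.7 kN·m/kg
Candidate W has the largest M.

candidate W, M = 159 kN·m/kg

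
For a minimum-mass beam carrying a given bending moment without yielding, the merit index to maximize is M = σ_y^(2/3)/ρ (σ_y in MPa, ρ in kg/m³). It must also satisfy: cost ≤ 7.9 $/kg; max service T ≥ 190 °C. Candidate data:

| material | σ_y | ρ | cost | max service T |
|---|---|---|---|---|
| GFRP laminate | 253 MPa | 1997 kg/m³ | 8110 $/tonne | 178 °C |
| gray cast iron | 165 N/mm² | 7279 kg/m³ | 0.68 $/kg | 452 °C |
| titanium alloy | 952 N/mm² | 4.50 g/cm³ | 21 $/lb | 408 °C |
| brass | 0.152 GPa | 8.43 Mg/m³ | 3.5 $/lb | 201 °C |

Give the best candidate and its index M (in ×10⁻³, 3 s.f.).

Screen on constraints: cost ≤ 7.9 $/kg; max service T ≥ 190 °C. Survivors: gray cast iron, brass.
Normalizing units and computing the index:
  gray cast iron: σ_y = 165.0 MPa, ρ = 7279 kg/m³
  brass: σ_y = 152.0 MPa, ρ = 8430 kg/m³
  gray cast iron: M = 4.13×10⁻³
  brass: M = 3.38×10⁻³
Highest index: gray cast iron.

gray cast iron, M = 4.13×10⁻³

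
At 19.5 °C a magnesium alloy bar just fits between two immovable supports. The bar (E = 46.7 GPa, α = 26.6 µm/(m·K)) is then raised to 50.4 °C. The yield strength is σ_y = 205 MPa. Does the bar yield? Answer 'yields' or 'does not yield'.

ΔT = 30.90 K. Constrained thermal stress σ = E·α·ΔT = 46.70×10³ MPa × 26.6×10⁻⁶ × 30.90 = 38.4 MPa (compressive).
Compare to σ_y = 205 MPa: σ < σ_y, so it does not yield.

does not yield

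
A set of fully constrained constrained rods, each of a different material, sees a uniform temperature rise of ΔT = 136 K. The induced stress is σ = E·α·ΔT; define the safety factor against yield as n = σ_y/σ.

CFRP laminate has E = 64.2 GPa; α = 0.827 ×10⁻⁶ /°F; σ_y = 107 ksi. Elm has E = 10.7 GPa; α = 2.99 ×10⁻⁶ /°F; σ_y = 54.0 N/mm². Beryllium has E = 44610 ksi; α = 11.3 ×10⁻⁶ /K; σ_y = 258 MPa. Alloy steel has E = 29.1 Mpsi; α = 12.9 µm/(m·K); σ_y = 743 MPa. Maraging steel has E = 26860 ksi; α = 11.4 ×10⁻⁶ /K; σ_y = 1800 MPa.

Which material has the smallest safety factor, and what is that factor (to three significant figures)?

beryllium, n = 0.546

Converting E to GPa, α to ×10⁻⁶/K, σ_y to MPa, then σ and n for each:
  CFRP laminate: E = 64.20, α = 1.49, σ_y = 737.7 → σ = 13.0 MPa, n = 56.8
  elm: E = 10.70, α = 5.38, σ_y = 54.00 → σ = 7.83 MPa, n = 6.89
  beryllium: E = 307.6, α = 11.3, σ_y = 258.0 → σ = 473 MPa, n = 0.546
  alloy steel: E = 200.6, α = 12.9, σ_y = 743.0 → σ = 352 MPa, n = 2.11
  maraging steel: E = 185.2, α = 11.4, σ_y = 1800 → σ = 287 MPa, n = 6.27
Beryllium has the lowest safety factor, n = 0.546.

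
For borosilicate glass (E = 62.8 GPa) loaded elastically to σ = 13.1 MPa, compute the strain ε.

ε = σ/E = 13.1 / 62800 = 2.09×10⁻⁴.

2.09×10⁻⁴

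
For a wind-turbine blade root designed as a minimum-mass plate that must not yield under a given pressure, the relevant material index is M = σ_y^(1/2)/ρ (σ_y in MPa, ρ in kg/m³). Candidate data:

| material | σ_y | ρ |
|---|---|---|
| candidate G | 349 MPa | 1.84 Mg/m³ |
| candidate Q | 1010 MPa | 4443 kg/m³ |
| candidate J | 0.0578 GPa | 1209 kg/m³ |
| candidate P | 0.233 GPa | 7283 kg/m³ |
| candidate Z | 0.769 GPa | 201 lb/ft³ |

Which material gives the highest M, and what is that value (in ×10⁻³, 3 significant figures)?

Normalizing units and computing the index:
  candidate G: σ_y = 349.0 MPa, ρ = 1840 kg/m³
  candidate Q: σ_y = 1010 MPa, ρ = 4443 kg/m³
  candidate J: σ_y = 57.80 MPa, ρ = 1209 kg/m³
  candidate P: σ_y = 233.0 MPa, ρ = 7283 kg/m³
  candidate Z: σ_y = 769.0 MPa, ρ = 3220 kg/m³
  candidate G: M = 10.2×10⁻³
  candidate Z: M = 8.61×10⁻³
  candidate Q: M = 7.15×10⁻³
  candidate J: M = 6.29×10⁻³
  candidate P: M = 2.10×10⁻³
Candidate G ranks first.

candidate G, M = 10.2×10⁻³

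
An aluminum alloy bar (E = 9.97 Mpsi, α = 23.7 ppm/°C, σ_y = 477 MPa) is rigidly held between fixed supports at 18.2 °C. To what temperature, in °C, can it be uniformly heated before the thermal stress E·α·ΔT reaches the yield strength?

E = 9.97 Mpsi = 68.74 GPa.
E·α·ΔT = 477.0 MPa ⇒ ΔT = 477.0 / (68.74×10³ × 23.7×10⁻⁶) = 292.8 K.
T = 18.2 + 292.8 = 311.0 °C.

311 °C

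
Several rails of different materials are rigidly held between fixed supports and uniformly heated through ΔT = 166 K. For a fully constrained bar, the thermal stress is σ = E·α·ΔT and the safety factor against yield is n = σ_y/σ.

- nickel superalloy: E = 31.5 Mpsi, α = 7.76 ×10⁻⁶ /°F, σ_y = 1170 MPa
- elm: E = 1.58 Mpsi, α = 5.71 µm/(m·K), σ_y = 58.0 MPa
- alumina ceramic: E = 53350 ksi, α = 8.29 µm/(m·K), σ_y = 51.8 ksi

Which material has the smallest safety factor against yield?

Converting E to GPa, α to ×10⁻⁶/K, σ_y to MPa, then σ and n for each:
  nickel superalloy: E = 217.2, α = 14.0, σ_y = 1170 → σ = 504 MPa, n = 2.32
  elm: E = 10.89, α = 5.71, σ_y = 58.00 → σ = 10.3 MPa, n = 5.62
  alumina ceramic: E = 367.8, α = 8.29, σ_y = 357.1 → σ = 506 MPa, n = 0.706
Smallest n: alumina ceramic with n = 0.706.

alumina ceramic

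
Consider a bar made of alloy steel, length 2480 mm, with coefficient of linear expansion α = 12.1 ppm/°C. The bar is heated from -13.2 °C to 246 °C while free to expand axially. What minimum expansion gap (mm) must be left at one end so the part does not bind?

7.78 mm

ΔT = 246 − (-13.2) = 259.2 K.
ΔL = α·L₀·ΔT = 12.1×10⁻⁶ × 2480 mm × 259.2 K = 7.78 mm.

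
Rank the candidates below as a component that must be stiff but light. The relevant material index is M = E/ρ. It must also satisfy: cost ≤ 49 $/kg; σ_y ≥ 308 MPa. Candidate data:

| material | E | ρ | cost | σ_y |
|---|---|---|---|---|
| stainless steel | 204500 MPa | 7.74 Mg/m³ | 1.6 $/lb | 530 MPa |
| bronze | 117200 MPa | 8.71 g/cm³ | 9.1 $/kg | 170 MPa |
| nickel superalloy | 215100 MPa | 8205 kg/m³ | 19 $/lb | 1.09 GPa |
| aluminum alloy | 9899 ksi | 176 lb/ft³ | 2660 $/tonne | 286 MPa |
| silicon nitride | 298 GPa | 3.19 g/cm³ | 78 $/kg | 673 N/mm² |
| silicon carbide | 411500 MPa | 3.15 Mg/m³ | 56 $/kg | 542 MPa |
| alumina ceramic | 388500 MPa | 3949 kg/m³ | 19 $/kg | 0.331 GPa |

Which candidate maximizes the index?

alumina ceramic

Screen on constraints: cost ≤ 49 $/kg; σ_y ≥ 308 MPa. Survivors: stainless steel, nickel superalloy, alumina ceramic.
Convert each candidate to consistent units, then evaluate M:
  stainless steel: E = 204.5 GPa, ρ = 7740 kg/m³
  nickel superalloy: E = 215.1 GPa, ρ = 8205 kg/m³
  alumina ceramic: E = 388.5 GPa, ρ = 3949 kg/m³
  alumina ceramic: M = 98.4 MN·m/kg
  stainless steel: M = 26.4 MN·m/kg
  nickel superalloy: M = 26.2 MN·m/kg
The maximum is for alumina ceramic.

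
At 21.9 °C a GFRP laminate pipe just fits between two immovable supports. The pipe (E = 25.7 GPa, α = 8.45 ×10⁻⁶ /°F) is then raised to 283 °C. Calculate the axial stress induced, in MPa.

α = 8.45×10⁻⁶/°F × 9/5 = 15.2×10⁻⁶/K.
ΔT = 261.1 K. Constrained thermal stress σ = E·α·ΔT = 25.70×10³ MPa × 15.2×10⁻⁶ × 261.1 = 102 MPa (compressive).

102 MPa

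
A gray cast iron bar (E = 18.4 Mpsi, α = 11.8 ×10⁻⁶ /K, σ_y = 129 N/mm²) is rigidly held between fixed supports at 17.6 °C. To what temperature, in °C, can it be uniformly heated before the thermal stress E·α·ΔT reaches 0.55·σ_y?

65.0 °C

E = 18.4 Mpsi = 126.9 GPa.
σ_y = 129 N/mm² = 129.0 MPa.
E·α·ΔT = 70.95 MPa ⇒ ΔT = 70.95 / (126.9×10³ × 11.8×10⁻⁶) = 47.40 K.
T = 17.6 + 47.40 = 65.00 °C.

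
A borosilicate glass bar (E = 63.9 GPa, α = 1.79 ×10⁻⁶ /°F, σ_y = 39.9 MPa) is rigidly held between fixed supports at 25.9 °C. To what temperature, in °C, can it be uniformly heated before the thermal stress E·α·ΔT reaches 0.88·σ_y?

196 °C

α = 1.79×10⁻⁶/°F × 9/5 = 3.22×10⁻⁶/K.
E·α·ΔT = 35.11 MPa ⇒ ΔT = 35.11 / (63.90×10³ × 3.22×10⁻⁶) = 170.5 K.
T = 25.9 + 170.5 = 196.4 °C.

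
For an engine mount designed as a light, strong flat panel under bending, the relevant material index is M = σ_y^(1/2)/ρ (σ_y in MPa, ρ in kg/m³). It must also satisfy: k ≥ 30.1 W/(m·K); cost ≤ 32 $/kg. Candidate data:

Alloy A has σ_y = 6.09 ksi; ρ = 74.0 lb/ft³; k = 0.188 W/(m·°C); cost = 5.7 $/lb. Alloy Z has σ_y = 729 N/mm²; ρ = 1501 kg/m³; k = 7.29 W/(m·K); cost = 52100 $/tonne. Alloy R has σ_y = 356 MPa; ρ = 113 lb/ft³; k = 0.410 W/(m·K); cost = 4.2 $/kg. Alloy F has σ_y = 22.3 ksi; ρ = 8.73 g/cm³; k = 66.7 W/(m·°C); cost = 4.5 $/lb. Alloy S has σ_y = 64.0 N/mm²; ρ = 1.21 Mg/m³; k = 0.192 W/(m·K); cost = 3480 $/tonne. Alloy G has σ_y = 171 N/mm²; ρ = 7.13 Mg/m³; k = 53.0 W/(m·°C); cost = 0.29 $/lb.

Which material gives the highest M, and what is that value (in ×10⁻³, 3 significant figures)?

alloy G, M = 1.83×10⁻³

Screen on constraints: k ≥ 30.1 W/(m·K); cost ≤ 32 $/kg. Survivors: alloy F, alloy G.
Putting every candidate on a common basis:
  alloy F: σ_y = 153.8 MPa, ρ = 8730 kg/m³
  alloy G: σ_y = 171.0 MPa, ρ = 7130 kg/m³
  alloy G: M = 1.83×10⁻³
  alloy F: M = 1.42×10⁻³
Alloy G has the largest M.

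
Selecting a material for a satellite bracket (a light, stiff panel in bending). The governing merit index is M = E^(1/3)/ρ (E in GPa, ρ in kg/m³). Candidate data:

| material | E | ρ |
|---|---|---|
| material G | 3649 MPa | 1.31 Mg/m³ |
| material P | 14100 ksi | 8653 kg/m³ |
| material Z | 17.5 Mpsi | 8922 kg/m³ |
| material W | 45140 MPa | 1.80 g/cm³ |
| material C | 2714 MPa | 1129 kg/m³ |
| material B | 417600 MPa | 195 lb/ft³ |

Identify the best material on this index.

material B

After converting to SI:
  material G: E = 3.649 GPa, ρ = 1310 kg/m³
  material P: E = 97.22 GPa, ρ = 8653 kg/m³
  material Z: E = 120.7 GPa, ρ = 8922 kg/m³
  material W: E = 45.14 GPa, ρ = 1800 kg/m³
  material C: E = 2.714 GPa, ρ = 1129 kg/m³
  material B: E = 417.6 GPa, ρ = 3124 kg/m³
  material B: M = 2.39×10⁻³
  material W: M = 1.98×10⁻³
  material C: M = 1.24×10⁻³
  material G: M = 1.18×10⁻³
  material Z: M = 0.554×10⁻³
  material P: M = 0.531×10⁻³
Material B has the largest M.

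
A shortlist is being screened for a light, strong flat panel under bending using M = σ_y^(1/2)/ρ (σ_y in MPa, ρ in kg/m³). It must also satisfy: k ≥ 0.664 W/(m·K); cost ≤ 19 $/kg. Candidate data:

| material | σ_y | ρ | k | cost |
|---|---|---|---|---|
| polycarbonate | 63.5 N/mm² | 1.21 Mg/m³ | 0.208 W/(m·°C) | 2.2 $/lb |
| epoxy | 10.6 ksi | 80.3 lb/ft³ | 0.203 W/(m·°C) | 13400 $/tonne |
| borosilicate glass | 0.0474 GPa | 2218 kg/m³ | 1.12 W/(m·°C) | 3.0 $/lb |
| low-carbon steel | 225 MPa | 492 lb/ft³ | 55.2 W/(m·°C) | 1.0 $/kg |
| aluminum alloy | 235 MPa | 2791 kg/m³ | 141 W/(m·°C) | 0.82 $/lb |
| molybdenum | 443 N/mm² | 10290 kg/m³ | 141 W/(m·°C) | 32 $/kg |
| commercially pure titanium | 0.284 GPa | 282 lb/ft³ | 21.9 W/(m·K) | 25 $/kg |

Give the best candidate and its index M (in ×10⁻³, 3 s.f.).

aluminum alloy, M = 5.49×10⁻³

Screen on constraints: k ≥ 0.664 W/(m·K); cost ≤ 19 $/kg. Survivors: borosilicate glass, low-carbon steel, aluminum alloy.
Normalizing units and computing the index:
  borosilicate glass: σ_y = 47.40 MPa, ρ = 2218 kg/m³
  low-carbon steel: σ_y = 225.0 MPa, ρ = 7881 kg/m³
  aluminum alloy: σ_y = 235.0 MPa, ρ = 2791 kg/m³
  aluminum alloy: M = 5.49×10⁻³
  borosilicate glass: M = 3.10×10⁻³
  low-carbon steel: M = 1.90×10⁻³
Aluminum alloy has the largest M.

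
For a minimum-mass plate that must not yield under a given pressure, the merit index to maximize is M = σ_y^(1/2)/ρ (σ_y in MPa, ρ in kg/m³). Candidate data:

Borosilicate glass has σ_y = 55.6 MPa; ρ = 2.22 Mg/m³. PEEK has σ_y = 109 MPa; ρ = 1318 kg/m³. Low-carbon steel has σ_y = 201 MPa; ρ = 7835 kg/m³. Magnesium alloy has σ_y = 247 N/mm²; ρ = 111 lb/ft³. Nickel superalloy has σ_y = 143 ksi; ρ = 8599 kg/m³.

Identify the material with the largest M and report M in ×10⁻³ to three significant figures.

In SI units:
  borosilicate glass: σ_y = 55.60 MPa, ρ = 2220 kg/m³
  PEEK: σ_y = 109.0 MPa, ρ = 1318 kg/m³
  low-carbon steel: σ_y = 201.0 MPa, ρ = 7835 kg/m³
  magnesium alloy: σ_y = 247.0 MPa, ρ = 1778 kg/m³
  nickel superalloy: σ_y = 986.0 MPa, ρ = 8599 kg/m³
  magnesium alloy: M = 8.84×10⁻³
  PEEK: M = 7.92×10⁻³
  nickel superalloy: M = 3.65×10⁻³
  borosilicate glass: M = 3.36×10⁻³
  low-carbon steel: M = 1.81×10⁻³
The maximum is for magnesium alloy.

magnesium alloy, M = 8.84×10⁻³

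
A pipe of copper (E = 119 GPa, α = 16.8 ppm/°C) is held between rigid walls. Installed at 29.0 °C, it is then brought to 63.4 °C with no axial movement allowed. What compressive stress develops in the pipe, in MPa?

68.8 MPa

ΔT = 34.40 K. Constrained thermal stress σ = E·α·ΔT = 119.0×10³ MPa × 16.8×10⁻⁶ × 34.40 = 68.8 MPa (compressive).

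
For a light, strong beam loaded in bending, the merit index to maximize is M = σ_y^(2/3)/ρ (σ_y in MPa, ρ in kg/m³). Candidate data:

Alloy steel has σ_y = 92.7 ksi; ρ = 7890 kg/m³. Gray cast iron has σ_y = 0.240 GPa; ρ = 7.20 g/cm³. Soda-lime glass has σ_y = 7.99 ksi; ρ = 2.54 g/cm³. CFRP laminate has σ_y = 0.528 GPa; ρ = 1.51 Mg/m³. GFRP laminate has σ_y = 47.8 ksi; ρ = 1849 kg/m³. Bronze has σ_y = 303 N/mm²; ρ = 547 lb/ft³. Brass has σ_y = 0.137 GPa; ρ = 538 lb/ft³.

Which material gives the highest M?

Putting every candidate on a common basis:
  alloy steel: σ_y = 639.1 MPa, ρ = 7890 kg/m³
  gray cast iron: σ_y = 240.0 MPa, ρ = 7200 kg/m³
  soda-lime glass: σ_y = 55.09 MPa, ρ = 2540 kg/m³
  CFRP laminate: σ_y = 528.0 MPa, ρ = 1510 kg/m³
  GFRP laminate: σ_y = 329.6 MPa, ρ = 1849 kg/m³
  bronze: σ_y = 303.0 MPa, ρ = 8762 kg/m³
  brass: σ_y = 137.0 MPa, ρ = 8618 kg/m³
  CFRP laminate: M = 43.3×10⁻³
  GFRP laminate: M = 25.8×10⁻³
  alloy steel: M = 9.40×10⁻³
  soda-lime glass: M = 5.70×10⁻³
  gray cast iron: M = 5.36×10⁻³
  bronze: M = 5.15×10⁻³
  brass: M = 3.08×10⁻³
CFRP laminate ranks first.

CFRP laminate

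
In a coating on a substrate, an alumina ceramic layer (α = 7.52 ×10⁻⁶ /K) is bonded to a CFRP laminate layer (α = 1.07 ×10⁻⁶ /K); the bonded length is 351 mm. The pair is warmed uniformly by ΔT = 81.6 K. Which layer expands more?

alumina ceramic

α(alumina ceramic) = 7.52×10⁻⁶/K vs α(CFRP laminate) = 1.07×10⁻⁶/K.
Higher α expands more for the same ΔT: alumina ceramic.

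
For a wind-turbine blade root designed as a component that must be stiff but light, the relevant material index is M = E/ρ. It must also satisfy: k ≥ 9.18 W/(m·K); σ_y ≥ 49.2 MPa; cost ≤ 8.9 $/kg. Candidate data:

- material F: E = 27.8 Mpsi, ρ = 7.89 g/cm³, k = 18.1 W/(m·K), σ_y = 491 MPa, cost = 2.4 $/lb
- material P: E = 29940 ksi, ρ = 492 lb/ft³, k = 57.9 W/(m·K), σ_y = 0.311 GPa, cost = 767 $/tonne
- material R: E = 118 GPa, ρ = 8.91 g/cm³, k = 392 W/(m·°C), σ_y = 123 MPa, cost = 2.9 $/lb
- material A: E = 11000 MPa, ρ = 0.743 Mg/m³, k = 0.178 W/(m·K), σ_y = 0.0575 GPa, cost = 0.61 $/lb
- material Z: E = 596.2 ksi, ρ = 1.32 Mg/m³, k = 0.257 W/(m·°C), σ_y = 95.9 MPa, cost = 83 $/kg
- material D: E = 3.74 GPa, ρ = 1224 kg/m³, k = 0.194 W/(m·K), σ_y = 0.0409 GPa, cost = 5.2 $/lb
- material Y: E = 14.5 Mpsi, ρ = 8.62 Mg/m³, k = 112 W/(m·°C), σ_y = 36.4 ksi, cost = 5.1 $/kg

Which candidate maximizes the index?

material P

Screen on constraints: k ≥ 9.18 W/(m·K); σ_y ≥ 49.2 MPa; cost ≤ 8.9 $/kg. Survivors: material F, material P, material R, material Y.
Putting every candidate on a common basis:
  material F: E = 191.7 GPa, ρ = 7890 kg/m³
  material P: E = 206.4 GPa, ρ = 7881 kg/m³
  material R: E = 118.0 GPa, ρ = 8910 kg/m³
  material Y: E = 99.97 GPa, ρ = 8620 kg/m³
  material P: M = 26.2 MN·m/kg
  material F: M = 24.3 MN·m/kg
  material R: M = 13.2 MN·m/kg
  material Y: M = 11.6 MN·m/kg
The maximum is for material P.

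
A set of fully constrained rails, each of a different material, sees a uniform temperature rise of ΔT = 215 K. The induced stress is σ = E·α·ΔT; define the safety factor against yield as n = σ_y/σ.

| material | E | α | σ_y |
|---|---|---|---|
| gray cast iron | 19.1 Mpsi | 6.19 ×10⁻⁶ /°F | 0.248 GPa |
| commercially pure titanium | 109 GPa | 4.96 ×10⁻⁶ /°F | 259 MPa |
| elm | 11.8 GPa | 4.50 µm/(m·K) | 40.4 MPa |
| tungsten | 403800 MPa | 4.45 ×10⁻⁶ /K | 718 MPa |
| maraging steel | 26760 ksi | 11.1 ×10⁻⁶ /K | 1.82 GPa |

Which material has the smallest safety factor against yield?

gray cast iron

Converting E to GPa, α to ×10⁻⁶/K, σ_y to MPa, then σ and n for each:
  gray cast iron: E = 131.7, α = 11.1, σ_y = 248.0 → σ = 315 MPa, n = 0.786
  commercially pure titanium: E = 109.0, α = 8.93, σ_y = 259.0 → σ = 209 MPa, n = 1.24
  elm: E = 11.80, α = 4.50, σ_y = 40.40 → σ = 11.4 MPa, n = 3.54
  tungsten: E = 403.8, α = 4.45, σ_y = 718.0 → σ = 386 MPa, n = 1.86
  maraging steel: E = 184.5, α = 11.1, σ_y = 1820 → σ = 440 MPa, n = 4.13
The minimum is gray cast iron at n = 0.786.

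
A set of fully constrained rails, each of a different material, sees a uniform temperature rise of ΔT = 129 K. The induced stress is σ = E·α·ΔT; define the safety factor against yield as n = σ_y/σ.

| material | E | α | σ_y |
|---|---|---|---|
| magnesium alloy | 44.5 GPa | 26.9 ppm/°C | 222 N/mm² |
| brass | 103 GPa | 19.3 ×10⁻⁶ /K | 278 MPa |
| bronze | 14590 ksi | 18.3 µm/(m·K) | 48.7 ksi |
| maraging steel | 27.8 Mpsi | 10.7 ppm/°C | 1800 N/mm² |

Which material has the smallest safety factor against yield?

Converting E to GPa, α to ×10⁻⁶/K, σ_y to MPa, then σ and n for each:
  magnesium alloy: E = 44.50, α = 26.9, σ_y = 222.0 → σ = 154 MPa, n = 1.44
  brass: E = 103.0, α = 19.3, σ_y = 278.0 → σ = 256 MPa, n = 1.08
  bronze: E = 100.6, α = 18.3, σ_y = 335.8 → σ = 237 MPa, n = 1.41
  maraging steel: E = 191.7, α = 10.7, σ_y = 1800 → σ = 265 MPa, n = 6.80
The minimum is brass at n = 1.08.

brass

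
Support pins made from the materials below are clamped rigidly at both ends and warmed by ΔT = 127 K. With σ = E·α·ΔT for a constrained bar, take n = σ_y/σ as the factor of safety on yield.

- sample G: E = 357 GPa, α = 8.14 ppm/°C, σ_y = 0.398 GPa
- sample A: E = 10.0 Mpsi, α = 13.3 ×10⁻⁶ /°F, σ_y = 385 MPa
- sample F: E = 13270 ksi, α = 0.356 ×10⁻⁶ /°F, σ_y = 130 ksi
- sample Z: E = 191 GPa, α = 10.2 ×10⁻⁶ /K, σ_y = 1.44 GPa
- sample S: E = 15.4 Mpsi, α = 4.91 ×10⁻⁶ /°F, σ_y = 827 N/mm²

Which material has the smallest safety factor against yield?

sample G

Converting E to GPa, α to ×10⁻⁶/K, σ_y to MPa, then σ and n for each:
  sample G: E = 357.0, α = 8.14, σ_y = 398.0 → σ = 369 MPa, n = 1.08
  sample A: E = 68.95, α = 23.9, σ_y = 385.0 → σ = 210 MPa, n = 1.84
  sample F: E = 91.49, α = 0.641, σ_y = 896.3 → σ = 7.45 MPa, n = 120
  sample Z: E = 191.0, α = 10.2, σ_y = 1440 → σ = 247 MPa, n = 5.82
  sample S: E = 106.2, α = 8.84, σ_y = 827.0 → σ = 119 MPa, n = 6.94
Sample G has the lowest safety factor, n = 1.08.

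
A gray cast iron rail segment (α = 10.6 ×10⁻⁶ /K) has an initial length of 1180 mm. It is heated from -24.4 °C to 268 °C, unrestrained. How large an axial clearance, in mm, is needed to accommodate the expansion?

ΔT = 268 − (-24.4) = 292.4 K.
ΔL = α·L₀·ΔT = 10.6×10⁻⁶ × 1180 mm × 292.4 K = 3.66 mm.

3.66 mm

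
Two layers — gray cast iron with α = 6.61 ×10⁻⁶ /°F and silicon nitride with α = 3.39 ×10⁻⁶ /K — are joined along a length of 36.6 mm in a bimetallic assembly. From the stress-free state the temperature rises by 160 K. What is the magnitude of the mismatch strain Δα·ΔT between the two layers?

1.36×10⁻³

gray cast iron: α = 6.61×10⁻⁶/°F × 9/5 = 11.9×10⁻⁶/K.
Δα = |11.9 − 3.39|×10⁻⁶/K = 8.51×10⁻⁶/K.
Mismatch strain = Δα·ΔT = 8.51×10⁻⁶ × 160.0 = 1.36×10⁻³.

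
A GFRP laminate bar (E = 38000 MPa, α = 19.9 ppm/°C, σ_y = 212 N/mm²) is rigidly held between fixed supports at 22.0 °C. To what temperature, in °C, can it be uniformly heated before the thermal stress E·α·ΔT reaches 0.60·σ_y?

E = 38000 MPa = 38.00 GPa.
σ_y = 212 N/mm² = 212.0 MPa.
E·α·ΔT = 127.2 MPa ⇒ ΔT = 127.2 / (38.00×10³ × 19.9×10⁻⁶) = 168.2 K.
T = 22.0 + 168.2 = 190.2 °C.

190 °C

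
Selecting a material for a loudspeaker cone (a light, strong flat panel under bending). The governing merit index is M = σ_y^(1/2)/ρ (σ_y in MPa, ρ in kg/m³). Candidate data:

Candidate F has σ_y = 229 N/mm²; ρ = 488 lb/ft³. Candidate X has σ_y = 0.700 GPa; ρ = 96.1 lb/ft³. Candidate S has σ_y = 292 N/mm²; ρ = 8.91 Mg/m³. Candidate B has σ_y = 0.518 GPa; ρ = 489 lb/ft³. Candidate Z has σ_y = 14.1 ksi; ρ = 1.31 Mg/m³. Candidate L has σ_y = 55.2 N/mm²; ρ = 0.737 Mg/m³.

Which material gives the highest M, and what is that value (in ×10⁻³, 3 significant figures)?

In SI units:
  candidate F: σ_y = 229.0 MPa, ρ = 7817 kg/m³
  candidate X: σ_y = 700.0 MPa, ρ = 1539 kg/m³
  candidate S: σ_y = 292.0 MPa, ρ = 8910 kg/m³
  candidate B: σ_y = 518.0 MPa, ρ = 7833 kg/m³
  candidate Z: σ_y = 97.22 MPa, ρ = 1310 kg/m³
  candidate L: σ_y = 55.20 MPa, ρ = 737.0 kg/m³
  candidate X: M = 17.2×10⁻³
  candidate L: M = 10.1×10⁻³
  candidate Z: M = 7.53×10⁻³
  candidate B: M = 2.91×10⁻³
  candidate F: M = 1.94×10⁻³
  candidate S: M = 1.92×10⁻³
The maximum is for candidate X.

candidate X, M = 17.2×10⁻³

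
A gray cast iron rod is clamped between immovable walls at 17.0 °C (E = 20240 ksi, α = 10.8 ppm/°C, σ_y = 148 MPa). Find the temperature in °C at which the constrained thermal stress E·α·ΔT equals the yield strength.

115 °C

E = 20240 ksi = 139.5 GPa.
E·α·ΔT = 148.0 MPa ⇒ ΔT = 148.0 / (139.5×10³ × 10.8×10⁻⁶) = 98.20 K.
T = 17.0 + 98.20 = 115.2 °C.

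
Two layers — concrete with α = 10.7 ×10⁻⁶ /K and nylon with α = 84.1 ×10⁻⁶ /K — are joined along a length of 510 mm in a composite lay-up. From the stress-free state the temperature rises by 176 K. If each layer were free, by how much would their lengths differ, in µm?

Δα = |10.7 − 84.1|×10⁻⁶/K = 73.4×10⁻⁶/K.
ΔL_mismatch = Δα·L·ΔT = 73.4×10⁻⁶ × 510.0 mm × 176.0 K = 6590 µm.

6590 µm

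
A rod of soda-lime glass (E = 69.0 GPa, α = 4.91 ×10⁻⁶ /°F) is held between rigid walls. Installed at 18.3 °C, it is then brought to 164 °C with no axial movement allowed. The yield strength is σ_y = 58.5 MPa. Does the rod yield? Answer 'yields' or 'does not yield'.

yields

α = 4.91×10⁻⁶/°F × 9/5 = 8.84×10⁻⁶/K.
ΔT = 145.7 K. Constrained thermal stress σ = E·α·ΔT = 69.00×10³ MPa × 8.84×10⁻⁶ × 145.7 = 88.9 MPa (compressive).
Compare to σ_y = 58.5 MPa: σ ≥ σ_y, so it yields.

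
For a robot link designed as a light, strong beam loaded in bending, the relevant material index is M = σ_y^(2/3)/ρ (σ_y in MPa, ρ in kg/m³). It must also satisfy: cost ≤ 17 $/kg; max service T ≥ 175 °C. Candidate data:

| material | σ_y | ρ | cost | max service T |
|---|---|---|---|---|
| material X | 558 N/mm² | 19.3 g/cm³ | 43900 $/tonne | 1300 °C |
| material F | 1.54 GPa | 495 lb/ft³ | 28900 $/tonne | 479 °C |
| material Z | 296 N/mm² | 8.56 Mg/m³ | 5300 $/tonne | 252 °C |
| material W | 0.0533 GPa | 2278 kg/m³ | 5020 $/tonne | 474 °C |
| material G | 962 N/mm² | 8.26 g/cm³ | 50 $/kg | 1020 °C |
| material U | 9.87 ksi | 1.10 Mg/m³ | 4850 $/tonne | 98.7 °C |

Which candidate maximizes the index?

Screen on constraints: cost ≤ 17 $/kg; max service T ≥ 175 °C. Survivors: material Z, material W.
After converting to SI:
  material Z: σ_y = 296.0 MPa, ρ = 8560 kg/m³
  material W: σ_y = 53.30 MPa, ρ = 2278 kg/m³
  material W: M = 6.22×10⁻³
  material Z: M = 5.19×10⁻³
Material W ranks first.

material W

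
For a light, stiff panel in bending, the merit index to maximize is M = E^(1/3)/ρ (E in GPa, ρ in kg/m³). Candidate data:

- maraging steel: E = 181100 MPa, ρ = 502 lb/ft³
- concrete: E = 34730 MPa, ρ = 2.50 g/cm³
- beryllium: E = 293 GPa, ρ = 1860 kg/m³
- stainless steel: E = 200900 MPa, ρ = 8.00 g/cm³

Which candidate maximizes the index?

Convert each candidate to consistent units, then evaluate M:
  maraging steel: E = 181.1 GPa, ρ = 8041 kg/m³
  concrete: E = 34.73 GPa, ρ = 2500 kg/m³
  beryllium: E = 293.0 GPa, ρ = 1860 kg/m³
  stainless steel: E = 200.9 GPa, ρ = 8000 kg/m³
  beryllium: M = 3.57×10⁻³
  concrete: M = 1.31×10⁻³
  stainless steel: M = 0.732×10⁻³
  maraging steel: M = 0.704×10⁻³
Beryllium ranks first.

beryllium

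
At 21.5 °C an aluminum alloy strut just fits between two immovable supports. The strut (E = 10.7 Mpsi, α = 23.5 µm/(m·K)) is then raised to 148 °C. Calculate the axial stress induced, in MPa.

E = 10.7 Mpsi = 73.77 GPa.
ΔT = 126.5 K. Constrained thermal stress σ = E·α·ΔT = 73.77×10³ MPa × 23.5×10⁻⁶ × 126.5 = 219 MPa (compressive).

219 MPa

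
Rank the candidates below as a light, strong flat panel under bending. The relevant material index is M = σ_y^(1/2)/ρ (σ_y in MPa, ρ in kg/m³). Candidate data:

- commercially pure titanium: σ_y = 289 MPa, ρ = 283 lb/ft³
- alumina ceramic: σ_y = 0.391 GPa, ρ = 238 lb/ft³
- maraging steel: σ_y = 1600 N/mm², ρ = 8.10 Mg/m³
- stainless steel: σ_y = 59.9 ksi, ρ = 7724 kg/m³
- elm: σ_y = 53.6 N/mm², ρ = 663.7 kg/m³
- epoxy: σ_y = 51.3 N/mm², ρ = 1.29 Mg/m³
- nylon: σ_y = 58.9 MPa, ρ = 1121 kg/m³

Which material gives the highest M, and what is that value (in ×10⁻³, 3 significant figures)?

elm, M = 11.0×10⁻³

After converting to SI:
  commercially pure titanium: σ_y = 289.0 MPa, ρ = 4533 kg/m³
  alumina ceramic: σ_y = 391.0 MPa, ρ = 3812 kg/m³
  maraging steel: σ_y = 1600 MPa, ρ = 8100 kg/m³
  stainless steel: σ_y = 413.0 MPa, ρ = 7724 kg/m³
  elm: σ_y = 53.60 MPa, ρ = 663.7 kg/m³
  epoxy: σ_y = 51.30 MPa, ρ = 1290 kg/m³
  nylon: σ_y = 58.90 MPa, ρ = 1121 kg/m³
  elm: M = 11.0×10⁻³
  nylon: M = 6.85×10⁻³
  epoxy: M = 5.55×10⁻³
  alumina ceramic: M = 5.19×10⁻³
  maraging steel: M = 4.94×10⁻³
  commercially pure titanium: M = 3.75×10⁻³
  stainless steel: M = 2.63×10⁻³
Elm ranks first.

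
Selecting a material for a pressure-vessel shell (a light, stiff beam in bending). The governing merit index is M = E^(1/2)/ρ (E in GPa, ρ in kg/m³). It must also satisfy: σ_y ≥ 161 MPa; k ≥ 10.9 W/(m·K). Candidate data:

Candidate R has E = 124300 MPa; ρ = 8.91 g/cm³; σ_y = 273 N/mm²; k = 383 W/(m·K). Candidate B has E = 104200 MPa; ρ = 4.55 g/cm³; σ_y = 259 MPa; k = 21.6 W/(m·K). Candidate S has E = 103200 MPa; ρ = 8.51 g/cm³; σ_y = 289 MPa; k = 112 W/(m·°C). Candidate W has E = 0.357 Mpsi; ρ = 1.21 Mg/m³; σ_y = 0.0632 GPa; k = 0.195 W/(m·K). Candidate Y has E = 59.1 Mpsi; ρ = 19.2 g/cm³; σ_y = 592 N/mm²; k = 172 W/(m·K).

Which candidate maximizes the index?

candidate B

Screen on constraints: σ_y ≥ 161 MPa; k ≥ 10.9 W/(m·K). Survivors: candidate R, candidate B, candidate S, candidate Y.
In SI units:
  candidate R: E = 124.3 GPa, ρ = 8910 kg/m³
  candidate B: E = 104.2 GPa, ρ = 4550 kg/m³
  candidate S: E = 103.2 GPa, ρ = 8510 kg/m³
  candidate Y: E = 407.5 GPa, ρ = 19200 kg/m³
  candidate B: M = 2.24×10⁻³
  candidate R: M = 1.25×10⁻³
  candidate S: M = 1.19×10⁻³
  candidate Y: M = 1.05×10⁻³
Candidate B ranks first.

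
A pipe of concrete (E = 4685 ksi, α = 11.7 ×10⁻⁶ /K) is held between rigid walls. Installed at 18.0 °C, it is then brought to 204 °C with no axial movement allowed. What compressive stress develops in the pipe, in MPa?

E = 4685 ksi = 32.30 GPa.
ΔT = 186.0 K. Constrained thermal stress σ = E·α·ΔT = 32.30×10³ MPa × 11.7×10⁻⁶ × 186.0 = 70.3 MPa (compressive).

70.3 MPa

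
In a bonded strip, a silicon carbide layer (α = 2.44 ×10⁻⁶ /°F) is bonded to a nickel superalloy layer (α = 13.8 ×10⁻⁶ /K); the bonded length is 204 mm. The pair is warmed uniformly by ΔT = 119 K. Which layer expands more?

silicon carbide: α = 2.44×10⁻⁶/°F × 9/5 = 4.39×10⁻⁶/K.
α(silicon carbide) = 4.39×10⁻⁶/K vs α(nickel superalloy) = 13.8×10⁻⁶/K.
Higher α expands more for the same ΔT: nickel superalloy.

nickel superalloy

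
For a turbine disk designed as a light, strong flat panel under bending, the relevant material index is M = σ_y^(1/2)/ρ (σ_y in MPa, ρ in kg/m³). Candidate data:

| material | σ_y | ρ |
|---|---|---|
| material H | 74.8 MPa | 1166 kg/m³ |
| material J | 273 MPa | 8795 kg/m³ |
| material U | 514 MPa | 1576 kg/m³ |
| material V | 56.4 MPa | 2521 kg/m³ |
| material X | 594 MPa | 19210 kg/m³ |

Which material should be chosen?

Evaluate M for each candidate:
  material U: M = 14.4×10⁻³
  material H: M = 7.42×10⁻³
  material V: M = 2.98×10⁻³
  material J: M = 1.88×10⁻³
  material X: M = 1.27×10⁻³
Material U has the largest M.

material U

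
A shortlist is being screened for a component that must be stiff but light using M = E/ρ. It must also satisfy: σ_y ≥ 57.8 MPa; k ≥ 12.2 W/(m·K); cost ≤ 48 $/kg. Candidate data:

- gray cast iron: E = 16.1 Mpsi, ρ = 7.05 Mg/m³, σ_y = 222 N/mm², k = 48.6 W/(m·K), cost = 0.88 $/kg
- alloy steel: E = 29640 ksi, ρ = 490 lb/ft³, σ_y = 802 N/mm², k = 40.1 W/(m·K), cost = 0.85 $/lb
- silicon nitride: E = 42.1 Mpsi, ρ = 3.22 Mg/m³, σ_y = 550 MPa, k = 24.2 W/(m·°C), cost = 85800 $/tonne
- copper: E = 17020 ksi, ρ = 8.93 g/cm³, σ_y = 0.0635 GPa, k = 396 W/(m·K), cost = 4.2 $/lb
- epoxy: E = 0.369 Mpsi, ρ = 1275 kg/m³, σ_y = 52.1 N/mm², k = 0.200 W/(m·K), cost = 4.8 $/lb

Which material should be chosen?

alloy steel

Screen on constraints: σ_y ≥ 57.8 MPa; k ≥ 12.2 W/(m·K); cost ≤ 48 $/kg. Survivors: gray cast iron, alloy steel, copper.
In SI units:
  gray cast iron: E = 111.0 GPa, ρ = 7050 kg/m³
  alloy steel: E = 204.4 GPa, ρ = 7849 kg/m³
  copper: E = 117.3 GPa, ρ = 8930 kg/m³
  alloy steel: M = 26.0 MN·m/kg
  gray cast iron: M = 15.7 MN·m/kg
  copper: M = 13.1 MN·m/kg
Alloy steel ranks first.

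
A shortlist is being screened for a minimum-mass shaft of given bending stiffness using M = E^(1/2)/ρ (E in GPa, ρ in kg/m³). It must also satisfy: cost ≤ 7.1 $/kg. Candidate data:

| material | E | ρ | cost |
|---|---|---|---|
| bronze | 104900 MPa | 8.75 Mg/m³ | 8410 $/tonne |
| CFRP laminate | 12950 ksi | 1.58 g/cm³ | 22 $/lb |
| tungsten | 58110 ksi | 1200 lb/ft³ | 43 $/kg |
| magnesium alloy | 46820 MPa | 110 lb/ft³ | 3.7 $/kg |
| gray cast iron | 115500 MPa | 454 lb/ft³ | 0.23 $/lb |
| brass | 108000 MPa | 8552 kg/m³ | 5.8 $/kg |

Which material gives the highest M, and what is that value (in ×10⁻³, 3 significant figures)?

magnesium alloy, M = 3.88×10⁻³

Screen on constraints: cost ≤ 7.1 $/kg. Survivors: magnesium alloy, gray cast iron, brass.
Putting every candidate on a common basis:
  magnesium alloy: E = 46.82 GPa, ρ = 1762 kg/m³
  gray cast iron: E = 115.5 GPa, ρ = 7272 kg/m³
  brass: E = 108.0 GPa, ρ = 8552 kg/m³
  magnesium alloy: M = 3.88×10⁻³
  gray cast iron: M = 1.48×10⁻³
  brass: M = 1.22×10⁻³
The maximum is for magnesium alloy.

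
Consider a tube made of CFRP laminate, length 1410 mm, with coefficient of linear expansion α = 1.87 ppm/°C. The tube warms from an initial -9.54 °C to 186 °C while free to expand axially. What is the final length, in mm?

ΔT = 186 − (-9.54) = 195.5 K.
ΔL = α·L₀·ΔT = 1.87×10⁻⁶ × 1410 mm × 195.5 K = 0.516 mm.
L = L₀ + ΔL = 1410 + 0.516 = 1410.5 mm.

1410.5 mm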